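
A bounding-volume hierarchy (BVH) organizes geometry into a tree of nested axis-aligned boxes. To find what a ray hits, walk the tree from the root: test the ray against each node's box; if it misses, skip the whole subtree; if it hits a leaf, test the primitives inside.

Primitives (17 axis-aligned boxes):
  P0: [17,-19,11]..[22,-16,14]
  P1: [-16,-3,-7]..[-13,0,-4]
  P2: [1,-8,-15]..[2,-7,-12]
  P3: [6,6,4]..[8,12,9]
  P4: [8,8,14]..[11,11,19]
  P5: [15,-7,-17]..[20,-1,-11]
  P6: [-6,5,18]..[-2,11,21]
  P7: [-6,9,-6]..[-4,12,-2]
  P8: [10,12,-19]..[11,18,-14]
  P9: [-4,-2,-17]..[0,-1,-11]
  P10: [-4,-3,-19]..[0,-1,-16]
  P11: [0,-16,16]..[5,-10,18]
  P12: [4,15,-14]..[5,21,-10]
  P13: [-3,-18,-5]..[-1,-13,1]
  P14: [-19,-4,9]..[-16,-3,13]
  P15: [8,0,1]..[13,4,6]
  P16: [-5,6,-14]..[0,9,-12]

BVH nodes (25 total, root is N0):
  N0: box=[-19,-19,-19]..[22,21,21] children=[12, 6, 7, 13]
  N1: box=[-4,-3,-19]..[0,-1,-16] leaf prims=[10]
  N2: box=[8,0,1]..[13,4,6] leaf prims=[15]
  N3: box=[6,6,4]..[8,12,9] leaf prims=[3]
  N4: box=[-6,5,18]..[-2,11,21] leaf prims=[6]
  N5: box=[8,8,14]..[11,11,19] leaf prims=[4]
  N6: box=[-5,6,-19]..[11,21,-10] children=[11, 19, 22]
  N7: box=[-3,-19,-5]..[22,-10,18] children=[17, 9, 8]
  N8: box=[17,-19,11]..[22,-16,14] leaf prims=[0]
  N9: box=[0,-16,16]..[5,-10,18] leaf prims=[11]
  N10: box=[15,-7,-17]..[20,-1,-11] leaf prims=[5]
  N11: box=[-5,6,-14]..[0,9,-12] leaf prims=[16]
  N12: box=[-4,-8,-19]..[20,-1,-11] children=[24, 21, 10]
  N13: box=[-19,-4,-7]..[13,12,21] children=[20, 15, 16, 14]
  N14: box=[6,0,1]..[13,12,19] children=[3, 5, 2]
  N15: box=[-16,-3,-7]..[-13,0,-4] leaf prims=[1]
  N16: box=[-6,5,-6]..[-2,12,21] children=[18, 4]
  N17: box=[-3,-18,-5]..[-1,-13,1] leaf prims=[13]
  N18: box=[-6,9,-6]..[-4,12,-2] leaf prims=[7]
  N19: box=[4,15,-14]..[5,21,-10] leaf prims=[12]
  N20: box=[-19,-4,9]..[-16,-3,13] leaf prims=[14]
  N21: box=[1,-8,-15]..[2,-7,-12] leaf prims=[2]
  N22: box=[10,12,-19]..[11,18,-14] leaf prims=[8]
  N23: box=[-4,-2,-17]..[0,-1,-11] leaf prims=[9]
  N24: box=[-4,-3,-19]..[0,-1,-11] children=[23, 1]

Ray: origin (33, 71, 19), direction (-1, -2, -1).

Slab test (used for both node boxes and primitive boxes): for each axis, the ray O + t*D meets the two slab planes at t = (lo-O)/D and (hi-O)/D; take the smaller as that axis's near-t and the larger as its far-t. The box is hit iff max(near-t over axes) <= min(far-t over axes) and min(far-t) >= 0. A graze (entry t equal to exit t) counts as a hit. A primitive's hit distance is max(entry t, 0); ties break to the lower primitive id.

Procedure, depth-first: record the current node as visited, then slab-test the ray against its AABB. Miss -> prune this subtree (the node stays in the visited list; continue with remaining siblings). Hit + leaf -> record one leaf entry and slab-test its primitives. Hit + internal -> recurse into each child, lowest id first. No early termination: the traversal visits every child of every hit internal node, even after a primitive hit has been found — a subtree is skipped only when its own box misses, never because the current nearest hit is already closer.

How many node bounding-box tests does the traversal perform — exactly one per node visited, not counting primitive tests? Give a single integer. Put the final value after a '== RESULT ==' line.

Traverse from the root:
N0 x:[11,52] y:[25,45] z:[-2,38] -> hit [25,38], descend [6, 7, 12, 13]
  N6 x:[22,38] y:[25,65/2] z:[29,38] -> hit [29,65/2], descend [11, 19, 22]
    N11 x:[33,38] y:[31,65/2] z:[31,33] -> miss, prune
    N19 x:[28,29] y:[25,28] z:[29,33] -> miss, prune
    N22 x:[22,23] y:[53/2,59/2] z:[33,38] -> miss, prune
  N7 x:[11,36] y:[81/2,45] z:[1,24] -> miss, prune
  N12 x:[13,37] y:[36,79/2] z:[30,38] -> hit [36,37], descend [10, 21, 24]
    N10 x:[13,18] y:[36,39] z:[30,36] -> miss, prune
    N21 x:[31,32] y:[39,79/2] z:[31,34] -> miss, prune
    N24 x:[33,37] y:[36,37] z:[30,38] -> hit [36,37], descend [1, 23]
      N1 x:[33,37] y:[36,37] z:[35,38] -> hit [36,37] leaf, test {P10@t=36}
      N23 x:[33,37] y:[36,73/2] z:[30,36] -> hit [36,36] leaf, test {P9@t=36}
  N13 x:[20,52] y:[59/2,75/2] z:[-2,26] -> miss, prune

Visited [0, 6, 11, 19, 22, 7, 12, 10, 21, 24, 1, 23, 13]. Tests: 13 box, 2 leaf. Nearest: P9.

== RESULT ==
13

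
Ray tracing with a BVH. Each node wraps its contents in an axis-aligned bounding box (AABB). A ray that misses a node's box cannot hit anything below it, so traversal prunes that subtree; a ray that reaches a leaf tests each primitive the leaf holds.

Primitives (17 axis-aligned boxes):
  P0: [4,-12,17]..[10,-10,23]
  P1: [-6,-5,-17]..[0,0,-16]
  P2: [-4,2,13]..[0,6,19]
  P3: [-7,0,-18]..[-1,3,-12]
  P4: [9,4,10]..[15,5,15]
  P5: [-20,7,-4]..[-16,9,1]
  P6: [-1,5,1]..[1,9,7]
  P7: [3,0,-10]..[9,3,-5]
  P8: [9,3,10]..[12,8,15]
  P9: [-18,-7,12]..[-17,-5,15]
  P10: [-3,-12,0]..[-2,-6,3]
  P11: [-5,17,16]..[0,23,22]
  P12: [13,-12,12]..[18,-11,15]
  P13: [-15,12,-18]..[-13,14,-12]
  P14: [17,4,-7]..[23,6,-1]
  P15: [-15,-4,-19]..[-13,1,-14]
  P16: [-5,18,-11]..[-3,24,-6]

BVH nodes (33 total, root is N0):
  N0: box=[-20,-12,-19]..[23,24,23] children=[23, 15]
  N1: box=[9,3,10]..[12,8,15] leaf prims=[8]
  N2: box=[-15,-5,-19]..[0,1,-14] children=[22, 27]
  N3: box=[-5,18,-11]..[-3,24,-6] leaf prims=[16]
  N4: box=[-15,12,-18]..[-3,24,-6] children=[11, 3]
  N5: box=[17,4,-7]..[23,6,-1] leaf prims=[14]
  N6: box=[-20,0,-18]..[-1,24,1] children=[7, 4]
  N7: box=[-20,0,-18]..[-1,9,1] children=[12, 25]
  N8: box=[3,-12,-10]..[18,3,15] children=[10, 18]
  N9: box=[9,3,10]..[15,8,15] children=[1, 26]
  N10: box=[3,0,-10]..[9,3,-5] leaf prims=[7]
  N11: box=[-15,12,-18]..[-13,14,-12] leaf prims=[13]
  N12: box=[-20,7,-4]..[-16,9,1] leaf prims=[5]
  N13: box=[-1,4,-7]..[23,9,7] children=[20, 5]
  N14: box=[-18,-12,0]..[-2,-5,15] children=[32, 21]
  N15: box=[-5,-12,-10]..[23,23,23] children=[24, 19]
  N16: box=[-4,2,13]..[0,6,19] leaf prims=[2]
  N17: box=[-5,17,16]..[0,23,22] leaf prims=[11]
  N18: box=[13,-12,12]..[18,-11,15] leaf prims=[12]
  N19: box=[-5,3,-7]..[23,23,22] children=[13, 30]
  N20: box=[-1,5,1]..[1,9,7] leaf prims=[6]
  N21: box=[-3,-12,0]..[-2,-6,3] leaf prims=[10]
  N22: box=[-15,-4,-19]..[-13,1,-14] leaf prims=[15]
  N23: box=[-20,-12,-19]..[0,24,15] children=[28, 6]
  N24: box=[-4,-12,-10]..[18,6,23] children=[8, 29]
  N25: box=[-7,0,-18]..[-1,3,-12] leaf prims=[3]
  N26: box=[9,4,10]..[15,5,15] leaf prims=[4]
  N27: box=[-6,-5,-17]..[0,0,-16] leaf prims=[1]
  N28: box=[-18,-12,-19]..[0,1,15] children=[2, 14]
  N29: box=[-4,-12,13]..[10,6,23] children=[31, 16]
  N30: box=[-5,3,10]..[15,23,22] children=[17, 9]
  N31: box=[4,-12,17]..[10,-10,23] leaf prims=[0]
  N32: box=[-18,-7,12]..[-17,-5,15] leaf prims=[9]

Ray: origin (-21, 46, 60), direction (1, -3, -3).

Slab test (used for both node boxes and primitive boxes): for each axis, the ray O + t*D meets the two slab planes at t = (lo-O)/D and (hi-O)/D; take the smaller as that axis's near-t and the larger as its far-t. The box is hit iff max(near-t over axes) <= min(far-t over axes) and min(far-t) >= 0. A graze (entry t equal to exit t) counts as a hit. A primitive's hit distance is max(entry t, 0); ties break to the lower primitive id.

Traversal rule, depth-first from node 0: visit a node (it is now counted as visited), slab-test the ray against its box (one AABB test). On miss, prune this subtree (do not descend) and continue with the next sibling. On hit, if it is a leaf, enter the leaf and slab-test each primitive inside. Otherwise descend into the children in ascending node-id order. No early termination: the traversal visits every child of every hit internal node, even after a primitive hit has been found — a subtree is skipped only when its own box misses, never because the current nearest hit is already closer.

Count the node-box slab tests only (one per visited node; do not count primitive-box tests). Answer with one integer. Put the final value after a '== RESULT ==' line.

Trace the traversal:
N0 x:[1,44] y:[22/3,58/3] z:[37/3,79/3] -> hit [37/3,58/3], descend [15, 23]
  N15 x:[16,44] y:[23/3,58/3] z:[37/3,70/3] -> hit [16,58/3], descend [19, 24]
    N19 x:[16,44] y:[23/3,43/3] z:[38/3,67/3] -> miss, prune
    N24 x:[17,39] y:[40/3,58/3] z:[37/3,70/3] -> hit [17,58/3], descend [8, 29]
      N8 x:[24,39] y:[43/3,58/3] z:[15,70/3] -> miss, prune
      N29 x:[17,31] y:[40/3,58/3] z:[37/3,47/3] -> miss, prune
  N23 x:[1,21] y:[22/3,58/3] z:[15,79/3] -> hit [15,58/3], descend [6, 28]
    N6 x:[1,20] y:[22/3,46/3] z:[59/3,26] -> miss, prune
    N28 x:[3,21] y:[15,58/3] z:[15,79/3] -> hit [15,58/3], descend [2, 14]
      N2 x:[6,21] y:[15,17] z:[74/3,79/3] -> miss, prune
      N14 x:[3,19] y:[17,58/3] z:[15,20] -> hit [17,19], descend [21, 32]
        N21 x:[18,19] y:[52/3,58/3] z:[19,20] -> hit [19,19] leaf, test {P10@t=19}
        N32 x:[3,4] y:[17,53/3] z:[15,16] -> miss, prune

Summary -> nodes [0, 15, 19, 24, 8, 29, 23, 6, 28, 2, 14, 21, 32]; box-tests=13; leaf-entries=1; first=P10

== RESULT ==
13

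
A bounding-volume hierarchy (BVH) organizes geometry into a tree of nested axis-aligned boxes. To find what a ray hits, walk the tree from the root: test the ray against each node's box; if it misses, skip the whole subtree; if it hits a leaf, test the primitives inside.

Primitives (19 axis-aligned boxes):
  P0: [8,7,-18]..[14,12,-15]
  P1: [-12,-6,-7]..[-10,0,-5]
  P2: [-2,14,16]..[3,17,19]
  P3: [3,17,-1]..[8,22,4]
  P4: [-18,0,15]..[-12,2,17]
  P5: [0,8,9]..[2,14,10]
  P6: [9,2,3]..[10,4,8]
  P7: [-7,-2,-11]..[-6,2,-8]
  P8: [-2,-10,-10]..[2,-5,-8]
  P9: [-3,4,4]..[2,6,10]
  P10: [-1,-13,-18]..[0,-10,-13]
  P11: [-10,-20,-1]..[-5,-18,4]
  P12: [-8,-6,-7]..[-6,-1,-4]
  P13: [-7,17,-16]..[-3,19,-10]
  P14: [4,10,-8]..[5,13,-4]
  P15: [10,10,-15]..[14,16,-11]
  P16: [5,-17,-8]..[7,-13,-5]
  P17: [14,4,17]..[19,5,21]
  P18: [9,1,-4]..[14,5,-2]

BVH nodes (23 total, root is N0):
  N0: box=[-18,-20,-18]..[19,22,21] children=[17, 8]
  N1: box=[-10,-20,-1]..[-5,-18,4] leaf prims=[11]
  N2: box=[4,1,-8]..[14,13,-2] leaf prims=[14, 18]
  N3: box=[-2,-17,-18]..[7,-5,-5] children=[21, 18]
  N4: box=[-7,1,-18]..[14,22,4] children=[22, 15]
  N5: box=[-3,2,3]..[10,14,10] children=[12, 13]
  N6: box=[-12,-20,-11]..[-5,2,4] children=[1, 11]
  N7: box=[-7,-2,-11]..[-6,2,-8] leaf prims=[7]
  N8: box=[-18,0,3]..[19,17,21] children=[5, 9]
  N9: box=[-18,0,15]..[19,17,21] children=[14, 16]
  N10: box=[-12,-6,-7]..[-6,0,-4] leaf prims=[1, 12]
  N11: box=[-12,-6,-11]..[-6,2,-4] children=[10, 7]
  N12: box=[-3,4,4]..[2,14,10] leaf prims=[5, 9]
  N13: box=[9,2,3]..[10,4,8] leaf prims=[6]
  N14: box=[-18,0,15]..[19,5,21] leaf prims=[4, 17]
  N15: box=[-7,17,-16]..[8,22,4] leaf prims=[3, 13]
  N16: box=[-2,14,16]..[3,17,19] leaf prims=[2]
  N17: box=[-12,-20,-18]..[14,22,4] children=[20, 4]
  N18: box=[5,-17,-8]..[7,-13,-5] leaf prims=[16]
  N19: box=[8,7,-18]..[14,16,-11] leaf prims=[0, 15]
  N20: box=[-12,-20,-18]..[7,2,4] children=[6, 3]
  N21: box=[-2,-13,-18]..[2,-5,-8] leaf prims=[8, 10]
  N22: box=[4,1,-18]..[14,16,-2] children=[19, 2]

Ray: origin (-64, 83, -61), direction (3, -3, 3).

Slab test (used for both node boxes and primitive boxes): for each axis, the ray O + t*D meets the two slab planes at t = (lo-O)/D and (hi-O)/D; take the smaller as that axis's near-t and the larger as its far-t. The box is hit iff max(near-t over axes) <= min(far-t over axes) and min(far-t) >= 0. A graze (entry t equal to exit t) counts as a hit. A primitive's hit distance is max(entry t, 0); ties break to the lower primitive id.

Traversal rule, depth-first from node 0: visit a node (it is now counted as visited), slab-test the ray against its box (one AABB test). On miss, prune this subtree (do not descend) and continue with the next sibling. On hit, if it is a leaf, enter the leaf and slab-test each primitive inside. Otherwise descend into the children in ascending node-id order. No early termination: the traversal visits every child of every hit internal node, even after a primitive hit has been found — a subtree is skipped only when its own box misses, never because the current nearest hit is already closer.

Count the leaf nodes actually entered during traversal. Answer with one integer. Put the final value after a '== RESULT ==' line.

Traverse from the root:
N0 x:[46/3,83/3] y:[61/3,103/3] z:[43/3,82/3] -> hit [61/3,82/3], descend [8, 17]
  N8 x:[46/3,83/3] y:[22,83/3] z:[64/3,82/3] -> hit [22,82/3], descend [5, 9]
    N5 x:[61/3,74/3] y:[23,27] z:[64/3,71/3] -> hit [23,71/3], descend [12, 13]
      N12 x:[61/3,22] y:[23,79/3] z:[65/3,71/3] -> miss, prune
      N13 x:[73/3,74/3] y:[79/3,27] z:[64/3,23] -> miss, prune
    N9 x:[46/3,83/3] y:[22,83/3] z:[76/3,82/3] -> hit [76/3,82/3], descend [14, 16]
      N14 x:[46/3,83/3] y:[26,83/3] z:[76/3,82/3] -> hit [26,82/3] leaf, test {P4(miss), P17@t=26}
      N16 x:[62/3,67/3] y:[22,23] z:[77/3,80/3] -> miss, prune
  N17 x:[52/3,26] y:[61/3,103/3] z:[43/3,65/3] -> hit [61/3,65/3], descend [4, 20]
    N4 x:[19,26] y:[61/3,82/3] z:[43/3,65/3] -> hit [61/3,65/3], descend [15, 22]
      N15 x:[19,24] y:[61/3,22] z:[15,65/3] -> hit [61/3,65/3] leaf, test {P3(miss), P13(miss)}
      N22 x:[68/3,26] y:[67/3,82/3] z:[43/3,59/3] -> miss, prune
    N20 x:[52/3,71/3] y:[27,103/3] z:[43/3,65/3] -> miss, prune

Visited [0, 8, 5, 12, 13, 9, 14, 16, 17, 4, 15, 22, 20]. Tests: 13 box, 2 leaf. Nearest: P17.

== RESULT ==
2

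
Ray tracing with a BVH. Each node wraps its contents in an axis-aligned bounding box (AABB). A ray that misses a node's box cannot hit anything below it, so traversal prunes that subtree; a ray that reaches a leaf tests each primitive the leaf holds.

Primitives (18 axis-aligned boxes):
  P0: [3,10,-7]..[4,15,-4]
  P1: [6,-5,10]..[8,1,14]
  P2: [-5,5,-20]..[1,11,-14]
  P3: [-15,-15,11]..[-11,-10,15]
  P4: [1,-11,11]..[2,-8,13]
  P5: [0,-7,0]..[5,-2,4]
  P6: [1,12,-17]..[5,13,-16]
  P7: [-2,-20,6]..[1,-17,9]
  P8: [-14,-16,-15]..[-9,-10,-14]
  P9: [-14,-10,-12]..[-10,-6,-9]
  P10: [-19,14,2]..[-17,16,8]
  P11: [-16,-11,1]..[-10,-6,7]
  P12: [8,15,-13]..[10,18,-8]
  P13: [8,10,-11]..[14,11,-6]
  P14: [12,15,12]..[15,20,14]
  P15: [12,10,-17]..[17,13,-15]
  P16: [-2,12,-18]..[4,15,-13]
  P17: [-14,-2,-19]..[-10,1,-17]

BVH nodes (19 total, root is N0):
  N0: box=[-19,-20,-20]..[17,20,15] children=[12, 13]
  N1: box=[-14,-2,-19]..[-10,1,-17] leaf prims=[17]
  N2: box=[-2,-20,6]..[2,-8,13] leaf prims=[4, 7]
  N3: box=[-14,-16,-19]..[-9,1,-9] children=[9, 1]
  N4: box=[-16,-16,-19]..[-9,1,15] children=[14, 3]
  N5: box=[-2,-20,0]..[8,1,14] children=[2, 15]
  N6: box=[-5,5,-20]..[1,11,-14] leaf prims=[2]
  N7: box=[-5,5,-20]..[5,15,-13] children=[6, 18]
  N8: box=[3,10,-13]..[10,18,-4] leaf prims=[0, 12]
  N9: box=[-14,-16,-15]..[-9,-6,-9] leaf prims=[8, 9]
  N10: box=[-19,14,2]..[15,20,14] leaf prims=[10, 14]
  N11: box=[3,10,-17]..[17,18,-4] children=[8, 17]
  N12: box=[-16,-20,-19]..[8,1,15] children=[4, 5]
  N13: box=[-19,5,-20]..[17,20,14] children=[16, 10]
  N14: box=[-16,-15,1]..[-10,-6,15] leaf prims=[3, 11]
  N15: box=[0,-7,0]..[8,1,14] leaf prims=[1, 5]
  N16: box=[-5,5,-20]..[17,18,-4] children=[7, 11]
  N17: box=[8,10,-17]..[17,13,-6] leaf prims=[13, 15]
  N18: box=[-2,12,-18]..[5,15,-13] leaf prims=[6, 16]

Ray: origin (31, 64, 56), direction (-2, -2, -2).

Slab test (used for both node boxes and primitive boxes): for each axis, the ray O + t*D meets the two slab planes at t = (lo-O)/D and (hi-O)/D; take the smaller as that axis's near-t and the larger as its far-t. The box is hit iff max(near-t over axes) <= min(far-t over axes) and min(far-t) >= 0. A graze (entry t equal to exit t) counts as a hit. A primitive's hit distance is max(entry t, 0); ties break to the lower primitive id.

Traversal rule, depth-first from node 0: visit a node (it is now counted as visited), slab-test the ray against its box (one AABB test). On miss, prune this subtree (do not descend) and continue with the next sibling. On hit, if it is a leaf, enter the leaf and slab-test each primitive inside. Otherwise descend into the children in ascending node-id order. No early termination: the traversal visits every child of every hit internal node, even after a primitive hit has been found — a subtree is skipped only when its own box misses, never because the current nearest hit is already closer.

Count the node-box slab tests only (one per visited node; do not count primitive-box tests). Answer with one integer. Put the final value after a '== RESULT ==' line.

Trace the traversal:
N0 x:[7,25] y:[22,42] z:[41/2,38] -> hit [22,25], descend [12, 13]
  N12 x:[23/2,47/2] y:[63/2,42] z:[41/2,75/2] -> miss, prune
  N13 x:[7,25] y:[22,59/2] z:[21,38] -> hit [22,25], descend [10, 16]
    N10 x:[8,25] y:[22,25] z:[21,27] -> hit [22,25] leaf, test {P10@t=24, P14(miss)}
    N16 x:[7,18] y:[23,59/2] z:[30,38] -> miss, prune

Visited [0, 12, 13, 10, 16]. Tests: 5 box, 1 leaf. Nearest: P10.

== RESULT ==
5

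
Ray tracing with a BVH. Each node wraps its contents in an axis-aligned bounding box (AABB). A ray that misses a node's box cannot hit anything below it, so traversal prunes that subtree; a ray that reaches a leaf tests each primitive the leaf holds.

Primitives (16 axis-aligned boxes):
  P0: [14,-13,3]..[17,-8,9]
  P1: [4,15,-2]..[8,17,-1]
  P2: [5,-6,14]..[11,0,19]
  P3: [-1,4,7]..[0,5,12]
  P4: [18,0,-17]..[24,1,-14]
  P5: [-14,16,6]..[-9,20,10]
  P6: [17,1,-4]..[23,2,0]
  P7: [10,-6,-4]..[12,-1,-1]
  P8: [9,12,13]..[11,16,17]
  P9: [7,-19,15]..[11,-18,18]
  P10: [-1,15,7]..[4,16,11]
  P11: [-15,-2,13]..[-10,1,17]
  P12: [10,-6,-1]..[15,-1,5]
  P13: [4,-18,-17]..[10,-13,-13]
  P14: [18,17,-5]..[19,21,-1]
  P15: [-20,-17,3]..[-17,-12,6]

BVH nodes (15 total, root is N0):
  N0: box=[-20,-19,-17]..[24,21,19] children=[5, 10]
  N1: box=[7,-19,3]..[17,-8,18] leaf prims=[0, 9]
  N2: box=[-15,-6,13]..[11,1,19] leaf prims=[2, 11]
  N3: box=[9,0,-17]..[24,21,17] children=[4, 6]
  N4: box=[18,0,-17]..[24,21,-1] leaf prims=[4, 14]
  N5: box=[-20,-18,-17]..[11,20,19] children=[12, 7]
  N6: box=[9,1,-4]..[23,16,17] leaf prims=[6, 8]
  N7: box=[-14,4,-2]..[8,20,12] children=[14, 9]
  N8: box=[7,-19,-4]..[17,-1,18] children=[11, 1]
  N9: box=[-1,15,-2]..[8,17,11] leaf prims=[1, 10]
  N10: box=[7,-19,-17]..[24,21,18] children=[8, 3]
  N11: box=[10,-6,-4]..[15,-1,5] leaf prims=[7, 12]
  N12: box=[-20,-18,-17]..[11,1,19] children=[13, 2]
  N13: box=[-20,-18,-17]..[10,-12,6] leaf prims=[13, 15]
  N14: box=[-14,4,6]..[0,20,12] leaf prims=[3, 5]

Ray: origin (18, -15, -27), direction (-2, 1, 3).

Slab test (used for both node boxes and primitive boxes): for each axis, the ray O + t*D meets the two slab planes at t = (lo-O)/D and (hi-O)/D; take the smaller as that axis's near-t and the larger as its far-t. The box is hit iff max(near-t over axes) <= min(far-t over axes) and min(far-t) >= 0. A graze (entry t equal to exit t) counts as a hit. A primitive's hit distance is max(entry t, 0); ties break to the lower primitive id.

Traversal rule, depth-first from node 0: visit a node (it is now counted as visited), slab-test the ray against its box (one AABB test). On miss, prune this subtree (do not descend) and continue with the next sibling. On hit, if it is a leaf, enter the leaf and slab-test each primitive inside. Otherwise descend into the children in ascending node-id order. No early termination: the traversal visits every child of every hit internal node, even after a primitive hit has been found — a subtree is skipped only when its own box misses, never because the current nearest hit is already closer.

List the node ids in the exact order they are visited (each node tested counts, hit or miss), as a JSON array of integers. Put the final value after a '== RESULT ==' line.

Walk:
N0 x:[-3,19] y:[-4,36] z:[10/3,46/3] -> hit [10/3,46/3], descend [5, 10]
  N5 x:[7/2,19] y:[-3,35] z:[10/3,46/3] -> hit [7/2,46/3], descend [7, 12]
    N7 x:[5,16] y:[19,35] z:[25/3,13] -> miss, prune
    N12 x:[7/2,19] y:[-3,16] z:[10/3,46/3] -> hit [7/2,46/3], descend [2, 13]
      N2 x:[7/2,33/2] y:[9,16] z:[40/3,46/3] -> hit [40/3,46/3] leaf, test {P2(miss), P11@t=14}
      N13 x:[4,19] y:[-3,3] z:[10/3,11] -> miss, prune
  N10 x:[-3,11/2] y:[-4,36] z:[10/3,15] -> hit [10/3,11/2], descend [3, 8]
    N3 x:[-3,9/2] y:[15,36] z:[10/3,44/3] -> miss, prune
    N8 x:[1/2,11/2] y:[-4,14] z:[23/3,15] -> miss, prune

Visited [0, 5, 7, 12, 2, 13, 10, 3, 8]. Tests: 9 box, 1 leaf. Nearest: P11.

== RESULT ==
[0, 5, 7, 12, 2, 13, 10, 3, 8]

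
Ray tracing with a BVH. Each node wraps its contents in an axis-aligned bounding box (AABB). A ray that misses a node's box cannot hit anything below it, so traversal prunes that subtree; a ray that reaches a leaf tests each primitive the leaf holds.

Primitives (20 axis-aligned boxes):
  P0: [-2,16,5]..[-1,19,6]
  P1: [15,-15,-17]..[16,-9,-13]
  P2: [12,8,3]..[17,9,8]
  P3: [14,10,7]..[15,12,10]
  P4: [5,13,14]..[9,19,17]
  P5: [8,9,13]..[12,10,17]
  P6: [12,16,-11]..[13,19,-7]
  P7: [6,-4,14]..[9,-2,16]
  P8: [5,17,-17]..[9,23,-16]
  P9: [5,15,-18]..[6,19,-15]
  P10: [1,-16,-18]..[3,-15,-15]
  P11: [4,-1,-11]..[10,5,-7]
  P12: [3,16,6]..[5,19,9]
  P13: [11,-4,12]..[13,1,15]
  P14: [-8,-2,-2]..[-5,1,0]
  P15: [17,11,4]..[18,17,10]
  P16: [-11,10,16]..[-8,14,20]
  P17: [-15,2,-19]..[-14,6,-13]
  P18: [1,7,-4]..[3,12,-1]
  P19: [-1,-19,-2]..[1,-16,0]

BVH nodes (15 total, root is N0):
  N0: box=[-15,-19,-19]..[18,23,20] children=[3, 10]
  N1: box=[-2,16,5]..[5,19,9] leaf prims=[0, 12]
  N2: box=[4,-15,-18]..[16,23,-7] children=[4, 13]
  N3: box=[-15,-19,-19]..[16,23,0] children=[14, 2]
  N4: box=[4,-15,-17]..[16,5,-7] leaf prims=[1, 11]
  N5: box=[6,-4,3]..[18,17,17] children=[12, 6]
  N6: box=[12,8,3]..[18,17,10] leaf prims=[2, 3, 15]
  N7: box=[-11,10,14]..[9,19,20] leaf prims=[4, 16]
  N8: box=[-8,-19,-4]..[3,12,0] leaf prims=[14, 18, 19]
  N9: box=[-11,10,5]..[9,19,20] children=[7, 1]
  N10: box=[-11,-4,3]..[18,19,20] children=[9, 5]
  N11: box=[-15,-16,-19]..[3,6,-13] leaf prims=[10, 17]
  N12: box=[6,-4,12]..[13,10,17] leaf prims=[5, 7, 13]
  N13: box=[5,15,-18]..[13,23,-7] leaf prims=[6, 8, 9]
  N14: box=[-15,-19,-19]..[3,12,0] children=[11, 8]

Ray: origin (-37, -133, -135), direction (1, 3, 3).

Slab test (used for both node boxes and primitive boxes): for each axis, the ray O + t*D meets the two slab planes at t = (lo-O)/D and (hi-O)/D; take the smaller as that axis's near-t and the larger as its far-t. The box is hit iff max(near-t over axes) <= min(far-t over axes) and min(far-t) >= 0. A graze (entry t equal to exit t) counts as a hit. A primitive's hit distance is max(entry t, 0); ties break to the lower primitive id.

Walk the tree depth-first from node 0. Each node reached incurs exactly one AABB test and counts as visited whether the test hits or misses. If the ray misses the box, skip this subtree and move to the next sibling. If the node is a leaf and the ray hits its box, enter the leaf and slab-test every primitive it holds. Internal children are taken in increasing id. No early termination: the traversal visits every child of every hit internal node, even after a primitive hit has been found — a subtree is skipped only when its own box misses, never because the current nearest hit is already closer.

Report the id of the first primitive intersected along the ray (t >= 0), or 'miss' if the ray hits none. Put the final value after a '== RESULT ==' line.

Traverse from the root:
N0 x:[22,55] y:[38,52] z:[116/3,155/3] -> hit [116/3,155/3], descend [3, 10]
  N3 x:[22,53] y:[38,52] z:[116/3,45] -> hit [116/3,45], descend [2, 14]
    N2 x:[41,53] y:[118/3,52] z:[39,128/3] -> hit [41,128/3], descend [4, 13]
      N4 x:[41,53] y:[118/3,46] z:[118/3,128/3] -> hit [41,128/3] leaf, test {P1(miss), P11(miss)}
      N13 x:[42,50] y:[148/3,52] z:[39,128/3] -> miss, prune
    N14 x:[22,40] y:[38,145/3] z:[116/3,45] -> hit [116/3,40], descend [8, 11]
      N8 x:[29,40] y:[38,145/3] z:[131/3,45] -> miss, prune
      N11 x:[22,40] y:[39,139/3] z:[116/3,122/3] -> hit [39,40] leaf, test {P10@t=39, P17(miss)}
  N10 x:[26,55] y:[43,152/3] z:[46,155/3] -> hit [46,152/3], descend [5, 9]
    N5 x:[43,55] y:[43,50] z:[46,152/3] -> hit [46,50], descend [6, 12]
      N6 x:[49,55] y:[47,50] z:[46,145/3] -> miss, prune
      N12 x:[43,50] y:[43,143/3] z:[49,152/3] -> miss, prune
    N9 x:[26,46] y:[143/3,152/3] z:[140/3,155/3] -> miss, prune

order=[0, 3, 2, 4, 13, 14, 8, 11, 10, 5, 6, 12, 9]  |boxes|=13  |leaves|=2  hit=P10

== RESULT ==
10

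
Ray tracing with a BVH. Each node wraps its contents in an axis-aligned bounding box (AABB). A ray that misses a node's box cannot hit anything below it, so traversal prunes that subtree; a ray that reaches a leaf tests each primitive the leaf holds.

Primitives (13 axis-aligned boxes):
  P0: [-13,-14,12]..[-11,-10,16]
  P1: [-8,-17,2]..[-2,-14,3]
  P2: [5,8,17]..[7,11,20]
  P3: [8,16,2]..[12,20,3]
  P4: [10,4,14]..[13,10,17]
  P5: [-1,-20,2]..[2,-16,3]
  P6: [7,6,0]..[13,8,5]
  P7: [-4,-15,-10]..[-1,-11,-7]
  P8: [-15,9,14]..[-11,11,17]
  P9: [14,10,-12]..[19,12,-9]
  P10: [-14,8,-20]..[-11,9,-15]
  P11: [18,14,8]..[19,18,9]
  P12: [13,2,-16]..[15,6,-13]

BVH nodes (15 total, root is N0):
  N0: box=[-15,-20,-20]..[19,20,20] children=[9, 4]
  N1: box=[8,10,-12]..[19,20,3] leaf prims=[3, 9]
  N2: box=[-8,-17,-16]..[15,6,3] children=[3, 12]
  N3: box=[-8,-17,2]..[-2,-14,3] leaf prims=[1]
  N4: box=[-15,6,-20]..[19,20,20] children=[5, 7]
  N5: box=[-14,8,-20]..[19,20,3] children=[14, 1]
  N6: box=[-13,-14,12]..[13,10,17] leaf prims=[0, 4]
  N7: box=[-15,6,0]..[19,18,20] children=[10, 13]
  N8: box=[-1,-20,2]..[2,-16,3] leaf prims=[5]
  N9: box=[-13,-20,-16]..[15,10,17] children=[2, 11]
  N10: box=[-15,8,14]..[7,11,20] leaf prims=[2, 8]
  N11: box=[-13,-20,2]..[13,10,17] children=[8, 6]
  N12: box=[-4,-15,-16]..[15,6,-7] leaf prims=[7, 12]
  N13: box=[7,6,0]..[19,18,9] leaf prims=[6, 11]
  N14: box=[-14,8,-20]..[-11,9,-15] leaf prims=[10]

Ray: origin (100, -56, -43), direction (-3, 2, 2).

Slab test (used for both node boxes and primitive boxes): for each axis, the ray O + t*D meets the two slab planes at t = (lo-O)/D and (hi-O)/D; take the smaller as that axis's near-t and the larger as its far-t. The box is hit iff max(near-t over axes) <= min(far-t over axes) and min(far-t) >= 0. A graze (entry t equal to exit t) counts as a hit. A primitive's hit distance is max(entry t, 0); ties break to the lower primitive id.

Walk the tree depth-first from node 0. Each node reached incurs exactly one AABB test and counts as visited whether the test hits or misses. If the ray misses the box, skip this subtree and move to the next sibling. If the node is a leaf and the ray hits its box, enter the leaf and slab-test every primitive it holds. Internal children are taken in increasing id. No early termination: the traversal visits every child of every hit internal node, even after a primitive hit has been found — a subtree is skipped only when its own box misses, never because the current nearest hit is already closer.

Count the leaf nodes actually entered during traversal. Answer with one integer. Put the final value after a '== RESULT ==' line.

Traverse from the root:
N0 x:[27,115/3] y:[18,38] z:[23/2,63/2] -> hit [27,63/2], descend [4, 9]
  N4 x:[27,115/3] y:[31,38] z:[23/2,63/2] -> hit [31,63/2], descend [5, 7]
    N5 x:[27,38] y:[32,38] z:[23/2,23] -> miss, prune
    N7 x:[27,115/3] y:[31,37] z:[43/2,63/2] -> hit [31,63/2], descend [10, 13]
      N10 x:[31,115/3] y:[32,67/2] z:[57/2,63/2] -> miss, prune
      N13 x:[27,31] y:[31,37] z:[43/2,26] -> miss, prune
  N9 x:[85/3,113/3] y:[18,33] z:[27/2,30] -> hit [85/3,30], descend [2, 11]
    N2 x:[85/3,36] y:[39/2,31] z:[27/2,23] -> miss, prune
    N11 x:[29,113/3] y:[18,33] z:[45/2,30] -> hit [29,30], descend [6, 8]
      N6 x:[29,113/3] y:[21,33] z:[55/2,30] -> hit [29,30] leaf, test {P0(miss), P4@t=30}
      N8 x:[98/3,101/3] y:[18,20] z:[45/2,23] -> miss, prune

Summary -> nodes [0, 4, 5, 7, 10, 13, 9, 2, 11, 6, 8]; box-tests=11; leaf-entries=1; first=P4

== RESULT ==
1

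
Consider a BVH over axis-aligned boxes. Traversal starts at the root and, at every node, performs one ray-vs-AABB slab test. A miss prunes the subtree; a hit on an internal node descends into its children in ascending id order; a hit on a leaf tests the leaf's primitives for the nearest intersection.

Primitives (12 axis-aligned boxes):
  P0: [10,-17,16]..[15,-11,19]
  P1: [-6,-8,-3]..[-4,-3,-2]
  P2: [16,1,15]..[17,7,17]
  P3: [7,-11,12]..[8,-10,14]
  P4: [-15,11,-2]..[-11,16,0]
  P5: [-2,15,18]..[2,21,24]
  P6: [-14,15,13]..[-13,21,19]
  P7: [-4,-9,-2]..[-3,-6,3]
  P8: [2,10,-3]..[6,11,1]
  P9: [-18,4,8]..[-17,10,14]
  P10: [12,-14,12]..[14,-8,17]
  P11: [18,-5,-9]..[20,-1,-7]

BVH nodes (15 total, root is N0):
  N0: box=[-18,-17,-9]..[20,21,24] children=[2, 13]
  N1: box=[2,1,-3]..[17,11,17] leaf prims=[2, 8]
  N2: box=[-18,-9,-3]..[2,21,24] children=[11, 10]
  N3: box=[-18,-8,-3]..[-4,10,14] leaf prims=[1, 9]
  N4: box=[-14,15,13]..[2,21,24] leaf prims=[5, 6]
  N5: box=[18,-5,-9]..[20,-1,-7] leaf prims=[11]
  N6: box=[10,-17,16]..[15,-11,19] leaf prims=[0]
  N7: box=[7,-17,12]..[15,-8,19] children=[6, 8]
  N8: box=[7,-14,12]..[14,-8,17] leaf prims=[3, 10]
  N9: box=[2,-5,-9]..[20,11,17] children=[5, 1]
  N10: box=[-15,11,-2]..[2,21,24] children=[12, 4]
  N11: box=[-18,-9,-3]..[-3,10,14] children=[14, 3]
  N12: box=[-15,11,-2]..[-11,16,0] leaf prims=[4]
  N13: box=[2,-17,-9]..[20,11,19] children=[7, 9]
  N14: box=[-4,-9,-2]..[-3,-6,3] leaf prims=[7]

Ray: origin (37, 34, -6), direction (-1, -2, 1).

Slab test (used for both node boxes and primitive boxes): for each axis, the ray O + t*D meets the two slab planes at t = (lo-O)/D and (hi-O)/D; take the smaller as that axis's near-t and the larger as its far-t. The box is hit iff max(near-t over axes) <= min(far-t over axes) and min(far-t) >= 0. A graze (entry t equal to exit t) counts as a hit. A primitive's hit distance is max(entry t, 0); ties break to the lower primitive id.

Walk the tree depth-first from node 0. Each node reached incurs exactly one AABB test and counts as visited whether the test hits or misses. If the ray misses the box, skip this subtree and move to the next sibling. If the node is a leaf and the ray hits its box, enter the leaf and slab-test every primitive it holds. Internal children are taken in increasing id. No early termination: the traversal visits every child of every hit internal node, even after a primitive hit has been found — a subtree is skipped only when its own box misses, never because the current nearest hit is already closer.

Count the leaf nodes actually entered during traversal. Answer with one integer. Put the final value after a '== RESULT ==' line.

Traverse from the root:
N0 x:[17,55] y:[13/2,51/2] z:[-3,30] -> hit [17,51/2], descend [2, 13]
  N2 x:[35,55] y:[13/2,43/2] z:[3,30] -> miss, prune
  N13 x:[17,35] y:[23/2,51/2] z:[-3,25] -> hit [17,25], descend [7, 9]
    N7 x:[22,30] y:[21,51/2] z:[18,25] -> hit [22,25], descend [6, 8]
      N6 x:[22,27] y:[45/2,51/2] z:[22,25] -> hit [45/2,25] leaf, test {P0@t=45/2}
      N8 x:[23,30] y:[21,24] z:[18,23] -> hit [23,23] leaf, test {P3(miss), P10@t=23}
    N9 x:[17,35] y:[23/2,39/2] z:[-3,23] -> hit [17,39/2], descend [1, 5]
      N1 x:[20,35] y:[23/2,33/2] z:[3,23] -> miss, prune
      N5 x:[17,19] y:[35/2,39/2] z:[-3,-1] -> miss, prune

Summary -> nodes [0, 2, 13, 7, 6, 8, 9, 1, 5]; box-tests=9; leaf-entries=2; first=P0

== RESULT ==
2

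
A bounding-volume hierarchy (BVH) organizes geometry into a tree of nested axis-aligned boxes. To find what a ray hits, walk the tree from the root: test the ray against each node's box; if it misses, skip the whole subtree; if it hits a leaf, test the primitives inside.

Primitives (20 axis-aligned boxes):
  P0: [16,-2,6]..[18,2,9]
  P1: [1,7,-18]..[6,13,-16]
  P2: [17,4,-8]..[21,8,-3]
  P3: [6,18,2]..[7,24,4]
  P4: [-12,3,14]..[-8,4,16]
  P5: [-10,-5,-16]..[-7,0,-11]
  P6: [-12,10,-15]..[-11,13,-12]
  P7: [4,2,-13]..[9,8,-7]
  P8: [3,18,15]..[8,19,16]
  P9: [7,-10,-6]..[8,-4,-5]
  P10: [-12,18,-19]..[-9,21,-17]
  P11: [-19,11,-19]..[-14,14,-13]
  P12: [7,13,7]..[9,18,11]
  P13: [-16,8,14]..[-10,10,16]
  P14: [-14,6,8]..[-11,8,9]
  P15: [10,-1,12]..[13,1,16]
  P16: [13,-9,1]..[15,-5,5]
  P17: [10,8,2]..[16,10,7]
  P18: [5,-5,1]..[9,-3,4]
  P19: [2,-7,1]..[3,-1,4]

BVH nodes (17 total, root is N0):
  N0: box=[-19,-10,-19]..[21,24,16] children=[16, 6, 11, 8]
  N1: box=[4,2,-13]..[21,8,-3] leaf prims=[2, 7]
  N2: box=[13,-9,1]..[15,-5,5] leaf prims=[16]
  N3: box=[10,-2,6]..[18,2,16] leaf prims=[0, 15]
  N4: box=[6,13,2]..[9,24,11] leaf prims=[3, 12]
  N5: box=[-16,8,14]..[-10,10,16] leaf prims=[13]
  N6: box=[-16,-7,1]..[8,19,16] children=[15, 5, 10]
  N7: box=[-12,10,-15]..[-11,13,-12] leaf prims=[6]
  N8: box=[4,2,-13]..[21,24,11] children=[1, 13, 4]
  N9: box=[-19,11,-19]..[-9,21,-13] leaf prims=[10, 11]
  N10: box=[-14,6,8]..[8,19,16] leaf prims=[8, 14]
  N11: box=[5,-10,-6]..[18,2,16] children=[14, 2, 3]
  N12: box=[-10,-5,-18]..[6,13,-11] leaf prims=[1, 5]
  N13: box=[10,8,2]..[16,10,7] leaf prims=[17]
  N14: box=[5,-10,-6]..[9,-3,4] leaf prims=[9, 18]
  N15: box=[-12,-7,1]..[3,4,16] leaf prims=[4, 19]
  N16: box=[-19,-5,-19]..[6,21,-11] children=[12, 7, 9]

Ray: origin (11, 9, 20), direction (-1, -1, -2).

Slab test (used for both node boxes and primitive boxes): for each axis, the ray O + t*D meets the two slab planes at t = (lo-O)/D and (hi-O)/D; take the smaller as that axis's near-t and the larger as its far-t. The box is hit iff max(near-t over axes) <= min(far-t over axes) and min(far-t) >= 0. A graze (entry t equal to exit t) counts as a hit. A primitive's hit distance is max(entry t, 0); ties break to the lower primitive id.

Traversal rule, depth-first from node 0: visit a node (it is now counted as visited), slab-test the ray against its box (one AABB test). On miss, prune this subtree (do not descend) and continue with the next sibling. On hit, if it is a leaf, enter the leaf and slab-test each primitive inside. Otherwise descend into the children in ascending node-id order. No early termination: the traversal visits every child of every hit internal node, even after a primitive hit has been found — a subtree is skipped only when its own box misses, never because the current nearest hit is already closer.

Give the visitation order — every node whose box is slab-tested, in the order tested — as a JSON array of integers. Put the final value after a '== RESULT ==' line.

Trace the traversal:
N0 x:[-10,30] y:[-15,19] z:[2,39/2] -> hit [2,19], descend [6, 8, 11, 16]
  N6 x:[3,27] y:[-10,16] z:[2,19/2] -> hit [3,19/2], descend [5, 10, 15]
    N5 x:[21,27] y:[-1,1] z:[2,3] -> miss, prune
    N10 x:[3,25] y:[-10,3] z:[2,6] -> hit [3,3] leaf, test {P8(miss), P14(miss)}
    N15 x:[8,23] y:[5,16] z:[2,19/2] -> hit [8,19/2] leaf, test {P4(miss), P19(miss)}
  N8 x:[-10,7] y:[-15,7] z:[9/2,33/2] -> hit [9/2,7], descend [1, 4, 13]
    N1 x:[-10,7] y:[1,7] z:[23/2,33/2] -> miss, prune
    N4 x:[2,5] y:[-15,-4] z:[9/2,9] -> miss, prune
    N13 x:[-5,1] y:[-1,1] z:[13/2,9] -> miss, prune
  N11 x:[-7,6] y:[7,19] z:[2,13] -> miss, prune
  N16 x:[5,30] y:[-12,14] z:[31/2,39/2] -> miss, prune

Summary -> nodes [0, 6, 5, 10, 15, 8, 1, 4, 13, 11, 16]; box-tests=11; leaf-entries=2; first=miss

== RESULT ==
[0, 6, 5, 10, 15, 8, 1, 4, 13, 11, 16]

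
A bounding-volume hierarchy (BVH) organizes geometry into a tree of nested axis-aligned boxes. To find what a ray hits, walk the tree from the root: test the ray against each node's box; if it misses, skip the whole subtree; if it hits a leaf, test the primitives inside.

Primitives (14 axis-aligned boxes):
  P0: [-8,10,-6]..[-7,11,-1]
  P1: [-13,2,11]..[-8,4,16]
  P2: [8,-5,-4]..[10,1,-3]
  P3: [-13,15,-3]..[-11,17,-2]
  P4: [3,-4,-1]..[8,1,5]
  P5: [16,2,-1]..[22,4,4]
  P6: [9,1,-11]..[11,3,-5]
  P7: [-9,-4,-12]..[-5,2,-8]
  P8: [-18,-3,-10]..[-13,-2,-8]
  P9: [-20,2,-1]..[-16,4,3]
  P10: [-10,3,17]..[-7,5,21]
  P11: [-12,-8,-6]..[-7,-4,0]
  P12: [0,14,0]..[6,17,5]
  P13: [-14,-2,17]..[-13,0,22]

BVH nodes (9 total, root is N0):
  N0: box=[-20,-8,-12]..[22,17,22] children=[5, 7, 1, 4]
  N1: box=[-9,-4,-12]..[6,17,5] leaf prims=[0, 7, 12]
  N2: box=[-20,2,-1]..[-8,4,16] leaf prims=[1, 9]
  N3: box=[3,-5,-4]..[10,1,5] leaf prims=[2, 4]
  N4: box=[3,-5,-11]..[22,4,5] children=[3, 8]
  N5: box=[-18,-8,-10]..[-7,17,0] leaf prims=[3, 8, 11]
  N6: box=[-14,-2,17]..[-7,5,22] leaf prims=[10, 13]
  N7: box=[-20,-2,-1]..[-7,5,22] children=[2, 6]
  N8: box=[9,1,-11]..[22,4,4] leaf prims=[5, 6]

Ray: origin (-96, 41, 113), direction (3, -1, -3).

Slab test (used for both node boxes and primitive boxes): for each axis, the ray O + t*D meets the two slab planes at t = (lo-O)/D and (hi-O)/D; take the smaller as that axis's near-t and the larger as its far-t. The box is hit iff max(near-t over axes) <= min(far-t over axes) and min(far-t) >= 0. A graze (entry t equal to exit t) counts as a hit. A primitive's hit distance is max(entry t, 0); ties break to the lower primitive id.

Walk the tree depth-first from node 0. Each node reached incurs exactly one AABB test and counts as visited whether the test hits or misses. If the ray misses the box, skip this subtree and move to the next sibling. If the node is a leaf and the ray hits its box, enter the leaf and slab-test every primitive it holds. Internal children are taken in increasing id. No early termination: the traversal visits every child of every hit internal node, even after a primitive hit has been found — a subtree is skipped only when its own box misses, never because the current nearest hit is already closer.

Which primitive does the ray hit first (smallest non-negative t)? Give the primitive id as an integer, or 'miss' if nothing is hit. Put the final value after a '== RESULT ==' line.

Trace the traversal:
N0 x:[76/3,118/3] y:[24,49] z:[91/3,125/3] -> hit [91/3,118/3], descend [1, 4, 5, 7]
  N1 x:[29,34] y:[24,45] z:[36,125/3] -> miss, prune
  N4 x:[33,118/3] y:[37,46] z:[36,124/3] -> hit [37,118/3], descend [3, 8]
    N3 x:[33,106/3] y:[40,46] z:[36,39] -> miss, prune
    N8 x:[35,118/3] y:[37,40] z:[109/3,124/3] -> hit [37,118/3] leaf, test {P5@t=112/3, P6(miss)}
  N5 x:[26,89/3] y:[24,49] z:[113/3,41] -> miss, prune
  N7 x:[76/3,89/3] y:[36,43] z:[91/3,38] -> miss, prune

Summary -> nodes [0, 1, 4, 3, 8, 5, 7]; box-tests=7; leaf-entries=1; first=P5

== RESULT ==
5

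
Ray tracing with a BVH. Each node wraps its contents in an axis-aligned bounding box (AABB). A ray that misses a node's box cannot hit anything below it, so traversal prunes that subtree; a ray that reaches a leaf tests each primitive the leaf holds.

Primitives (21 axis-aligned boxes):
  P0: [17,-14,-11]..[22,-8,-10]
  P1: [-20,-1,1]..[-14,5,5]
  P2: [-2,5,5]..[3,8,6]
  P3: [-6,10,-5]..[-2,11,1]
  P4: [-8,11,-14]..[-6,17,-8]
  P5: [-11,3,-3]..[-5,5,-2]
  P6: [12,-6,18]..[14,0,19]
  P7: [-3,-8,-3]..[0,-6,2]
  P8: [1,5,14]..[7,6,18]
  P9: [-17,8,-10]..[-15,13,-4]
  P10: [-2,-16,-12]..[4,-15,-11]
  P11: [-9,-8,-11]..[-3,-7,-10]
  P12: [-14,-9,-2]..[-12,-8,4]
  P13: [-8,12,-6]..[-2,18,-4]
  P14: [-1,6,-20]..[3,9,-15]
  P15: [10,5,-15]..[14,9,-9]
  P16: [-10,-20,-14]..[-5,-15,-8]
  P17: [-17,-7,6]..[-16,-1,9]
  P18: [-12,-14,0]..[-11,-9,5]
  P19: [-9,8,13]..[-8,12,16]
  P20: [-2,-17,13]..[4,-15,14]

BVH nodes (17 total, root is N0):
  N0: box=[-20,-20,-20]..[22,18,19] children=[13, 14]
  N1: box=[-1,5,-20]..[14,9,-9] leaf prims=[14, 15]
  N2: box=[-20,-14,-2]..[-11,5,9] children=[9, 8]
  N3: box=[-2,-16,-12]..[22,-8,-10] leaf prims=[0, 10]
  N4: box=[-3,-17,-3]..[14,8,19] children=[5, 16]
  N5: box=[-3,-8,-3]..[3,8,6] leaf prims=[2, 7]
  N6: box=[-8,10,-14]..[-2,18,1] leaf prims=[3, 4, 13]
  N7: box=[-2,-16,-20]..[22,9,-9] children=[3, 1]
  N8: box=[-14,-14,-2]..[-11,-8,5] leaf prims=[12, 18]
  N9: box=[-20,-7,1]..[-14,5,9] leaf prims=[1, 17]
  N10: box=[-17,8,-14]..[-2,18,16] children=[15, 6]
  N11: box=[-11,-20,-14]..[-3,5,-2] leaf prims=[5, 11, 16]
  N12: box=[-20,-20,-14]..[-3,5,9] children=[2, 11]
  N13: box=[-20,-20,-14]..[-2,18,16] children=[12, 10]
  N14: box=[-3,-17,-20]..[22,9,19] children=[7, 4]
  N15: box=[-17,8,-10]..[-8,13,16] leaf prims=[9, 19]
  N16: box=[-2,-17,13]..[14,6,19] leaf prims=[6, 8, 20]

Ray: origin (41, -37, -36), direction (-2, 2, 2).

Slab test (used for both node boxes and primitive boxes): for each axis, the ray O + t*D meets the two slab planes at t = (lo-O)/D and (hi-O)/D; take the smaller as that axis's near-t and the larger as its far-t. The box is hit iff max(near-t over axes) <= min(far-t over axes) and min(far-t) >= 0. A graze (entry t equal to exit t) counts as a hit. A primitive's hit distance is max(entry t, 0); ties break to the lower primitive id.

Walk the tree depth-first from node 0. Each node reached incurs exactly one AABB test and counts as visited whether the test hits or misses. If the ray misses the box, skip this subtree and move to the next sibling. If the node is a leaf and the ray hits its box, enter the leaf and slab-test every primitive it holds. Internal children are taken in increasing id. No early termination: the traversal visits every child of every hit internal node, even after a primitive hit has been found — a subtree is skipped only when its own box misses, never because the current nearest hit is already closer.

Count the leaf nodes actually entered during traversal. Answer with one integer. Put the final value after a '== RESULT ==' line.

Walk:
N0 x:[19/2,61/2] y:[17/2,55/2] z:[8,55/2] -> hit [19/2,55/2], descend [13, 14]
  N13 x:[43/2,61/2] y:[17/2,55/2] z:[11,26] -> hit [43/2,26], descend [10, 12]
    N10 x:[43/2,29] y:[45/2,55/2] z:[11,26] -> hit [45/2,26], descend [6, 15]
      N6 x:[43/2,49/2] y:[47/2,55/2] z:[11,37/2] -> miss, prune
      N15 x:[49/2,29] y:[45/2,25] z:[13,26] -> hit [49/2,25] leaf, test {P9(miss), P19@t=49/2}
    N12 x:[22,61/2] y:[17/2,21] z:[11,45/2] -> miss, prune
  N14 x:[19/2,22] y:[10,23] z:[8,55/2] -> hit [10,22], descend [4, 7]
    N4 x:[27/2,22] y:[10,45/2] z:[33/2,55/2] -> hit [33/2,22], descend [5, 16]
      N5 x:[19,22] y:[29/2,45/2] z:[33/2,21] -> hit [19,21] leaf, test {P2@t=21, P7(miss)}
      N16 x:[27/2,43/2] y:[10,43/2] z:[49/2,55/2] -> miss, prune
    N7 x:[19/2,43/2] y:[21/2,23] z:[8,27/2] -> hit [21/2,27/2], descend [1, 3]
      N1 x:[27/2,21] y:[21,23] z:[8,27/2] -> miss, prune
      N3 x:[19/2,43/2] y:[21/2,29/2] z:[12,13] -> hit [12,13] leaf, test {P0(miss), P10(miss)}

Summary -> nodes [0, 13, 10, 6, 15, 12, 14, 4, 5, 16, 7, 1, 3]; box-tests=13; leaf-entries=3; first=P2

== RESULT ==
3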